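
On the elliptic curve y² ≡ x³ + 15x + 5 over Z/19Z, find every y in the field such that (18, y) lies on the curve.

none

x³ + 15x + 5 = 6107 ≡ 8 (mod 19).
8 is a non-residue mod 19; no y exists.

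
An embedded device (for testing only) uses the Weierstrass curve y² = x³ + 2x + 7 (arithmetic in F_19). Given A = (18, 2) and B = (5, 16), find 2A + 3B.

First 2A:
Repeated addition: build up to 2A.
2A: tangent at (18, 2): λ = (3·18² + 2)/(2·2) ≡ 5/4. 4⁻¹ ≡ 5 (mod 19) since 4·5 = 20 ≡ 1, so λ ≡ 5·5 ≡ 6.
  x = λ² - 18 - 18 = 36 - 36 ≡ 0; y = λ·(18 - 0) - 2 ≡ 11. → (0, 11)
2A = (0, 11).
Next 3B:
Repeated addition: build up to 3B.
2B: tangent at (5, 16): λ = (3·5² + 2)/(2·16) ≡ 1/13. 13⁻¹ ≡ 3 (mod 19), so λ ≡ 1·3 ≡ 3.
  x = λ² - 5 - 5 = 9 - 10 ≡ 18; y = λ·(5 - 18) - 16 ≡ 2. → (18, 2)
3B: (18, 2) + (5, 16). λ = (16 - 2)/(5 - 18) ≡ 14/6 mod 19. 6⁻¹ ≡ 16 (mod 19) since 6·16 = 96 ≡ 1, so λ ≡ 15.
  x = λ² - 18 - 5 = 225 - 23 ≡ 12; y = λ·(18 - 12) - 2 ≡ 12. → (12, 12)
3B = (12, 12).
Finally 2A + 3B:
(0, 11) + (12, 12). λ = (12 - 11)/(12 - 0) ≡ 1/12 mod 19. 12⁻¹ ≡ 8 (mod 19), so λ ≡ 8.
  x = λ² - 0 - 12 = 64 - 12 ≡ 14; y = λ·(0 - 14) - 11 ≡ 10. → (14, 10)

(14, 10)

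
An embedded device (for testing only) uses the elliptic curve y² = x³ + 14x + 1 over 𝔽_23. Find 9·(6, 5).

Write P = (6, 5).
Repeated addition: build up to 9P.
2P: tangent at (6, 5): λ = (3·6² + 14)/(2·5) ≡ 7/10. 10⁻¹ ≡ 7 (mod 23), so λ ≡ 7·7 ≡ 3.
  x = λ² - 6 - 6 = 9 - 12 ≡ 20; y = λ·(6 - 20) - 5 ≡ 22. → (20, 22)
3P: (20, 22) + (6, 5). λ = (5 - 22)/(6 - 20) ≡ 6/9 mod 23. 9⁻¹ ≡ 18 (mod 23) since 9·18 = 162 ≡ 1, so λ ≡ 16.
  x = λ² - 20 - 6 = 256 - 26 ≡ 0; y = λ·(20 - 0) - 22 ≡ 22. → (0, 22)
4P: (0, 22) + (6, 5). λ = (5 - 22)/(6 - 0) ≡ 6/6 mod 23. 6⁻¹ ≡ 4 (mod 23) since 6·4 = 24 ≡ 1, so λ ≡ 1.
  x = λ² - 0 - 6 = 1 - 6 ≡ 18; y = λ·(0 - 18) - 22 ≡ 6. → (18, 6)
5P: (18, 6) + (6, 5). λ = (5 - 6)/(6 - 18) ≡ 22/11 mod 23. 11⁻¹ ≡ 21 (mod 23), so λ ≡ 2.
  x = λ² - 18 - 6 = 4 - 24 ≡ 3; y = λ·(18 - 3) - 6 ≡ 1. → (3, 1)
6P: (3, 1) + (6, 5). λ = (5 - 1)/(6 - 3) ≡ 4/3 mod 23. 3⁻¹ ≡ 8 (mod 23), so λ ≡ 9.
  x = λ² - 3 - 6 = 81 - 9 ≡ 3; y = λ·(3 - 3) - 1 ≡ 22. → (3, 22)
7P: (3, 22) + (6, 5). λ = (5 - 22)/(6 - 3) ≡ 6/3 mod 23. 3⁻¹ ≡ 8 (mod 23) since 3·8 = 24 ≡ 1, so λ ≡ 2.
  x = λ² - 3 - 6 = 4 - 9 ≡ 18; y = λ·(3 - 18) - 22 ≡ 17. → (18, 17)
8P: (18, 17) + (6, 5). λ = (5 - 17)/(6 - 18) ≡ 11/11 mod 23. 11⁻¹ ≡ 21 (mod 23) since 11·21 = 231 ≡ 1, so λ ≡ 1.
  x = λ² - 18 - 6 = 1 - 24 ≡ 0; y = λ·(18 - 0) - 17 ≡ 1. → (0, 1)
9P: (0, 1) + (6, 5). λ = (5 - 1)/(6 - 0) ≡ 4/6 mod 23. 6⁻¹ ≡ 4 (mod 23), so λ ≡ 16.
  x = λ² - 0 - 6 = 256 - 6 ≡ 20; y = λ·(0 - 20) - 1 ≡ 1. → (20, 1)

(20, 1)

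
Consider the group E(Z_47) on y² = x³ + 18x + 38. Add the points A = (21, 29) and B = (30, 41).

(3, 42)

(21, 29) + (30, 41). λ = (41 - 29)/(30 - 21) ≡ 12/9 mod 47. 9⁻¹ ≡ 21 (mod 47), so λ ≡ 17.
  x = λ² - 21 - 30 = 289 - 51 ≡ 3; y = λ·(21 - 3) - 29 ≡ 42. → (3, 42)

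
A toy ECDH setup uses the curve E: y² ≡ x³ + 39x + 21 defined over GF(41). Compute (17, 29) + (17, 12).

The two points share x = 17 and their y-coordinates satisfy 29 + 12 ≡ 0 (mod 41), so they are inverses. Their sum is 𝒪.

O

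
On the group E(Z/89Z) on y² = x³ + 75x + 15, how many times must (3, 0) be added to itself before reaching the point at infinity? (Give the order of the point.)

2

2P: (3, 0) + (3, 0): same x and y₁ ≡ -y₂, so the sum is the point at infinity.
2P = the point at infinity, so the order is 2.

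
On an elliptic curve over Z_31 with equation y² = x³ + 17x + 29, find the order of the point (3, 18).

5

2P: tangent at (3, 18): λ = (3·3² + 17)/(2·18) ≡ 13/5. 5⁻¹ ≡ 25 (mod 31) since 5·25 = 125 ≡ 1, so λ ≡ 13·25 ≡ 15.
  x = λ² - 3 - 3 = 225 - 6 ≡ 2; y = λ·(3 - 2) - 18 ≡ 28. → (2, 28)
3P: (2, 28) + (3, 18). λ = (18 - 28)/(3 - 2) ≡ 21/1 mod 31. 1⁻¹ ≡ 1 (mod 31) since 1·1 = 1 ≡ 1, so λ ≡ 21.
  x = λ² - 2 - 3 = 441 - 5 ≡ 2; y = λ·(2 - 2) - 28 ≡ 3. → (2, 3)
4P: (2, 3) + (3, 18). λ = (18 - 3)/(3 - 2) ≡ 15/1 mod 31. 1⁻¹ ≡ 1 (mod 31), so λ ≡ 15.
  x = λ² - 2 - 3 = 225 - 5 ≡ 3; y = λ·(2 - 3) - 3 ≡ 13. → (3, 13)
5P: (3, 13) + (3, 18): same x and y₁ ≡ -y₂, so the sum is O.
5P = O, so the order is 5.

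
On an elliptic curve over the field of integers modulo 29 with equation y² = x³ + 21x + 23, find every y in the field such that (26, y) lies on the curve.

x³ + 21x + 23 = 18145 ≡ 20 (mod 29).
Square roots of 20 mod 29: 7 and 22 (since 7² = 49 ≡ 20).

7, 22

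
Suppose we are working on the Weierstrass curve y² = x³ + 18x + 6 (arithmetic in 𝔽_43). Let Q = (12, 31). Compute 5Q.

(18, 20)

Repeated addition: build up to 5Q.
2Q: tangent at (12, 31): λ = (3·12² + 18)/(2·31) ≡ 20/19. 19⁻¹ ≡ 34 (mod 43) since 19·34 = 646 ≡ 1, so λ ≡ 20·34 ≡ 35.
  x = λ² - 12 - 12 = 1225 - 24 ≡ 40; y = λ·(12 - 40) - 31 ≡ 21. → (40, 21)
3Q: (40, 21) + (12, 31). λ = (31 - 21)/(12 - 40) ≡ 10/15 mod 43. 15⁻¹ ≡ 23 (mod 43) since 15·23 = 345 ≡ 1, so λ ≡ 15.
  x = λ² - 40 - 12 = 225 - 52 ≡ 1; y = λ·(40 - 1) - 21 ≡ 5. → (1, 5)
4Q: (1, 5) + (12, 31). λ = (31 - 5)/(12 - 1) ≡ 26/11 mod 43. 11⁻¹ ≡ 4 (mod 43), so λ ≡ 18.
  x = λ² - 1 - 12 = 324 - 13 ≡ 10; y = λ·(1 - 10) - 5 ≡ 5. → (10, 5)
5Q: (10, 5) + (12, 31). λ = (31 - 5)/(12 - 10) ≡ 26/2 mod 43. 2⁻¹ ≡ 22 (mod 43), so λ ≡ 13.
  x = λ² - 10 - 12 = 169 - 22 ≡ 18; y = λ·(10 - 18) - 5 ≡ 20. → (18, 20)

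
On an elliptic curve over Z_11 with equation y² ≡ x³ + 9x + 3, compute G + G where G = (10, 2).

(0, 6)

tangent at (10, 2): λ = (3·10² + 9)/(2·2) ≡ 1/4. 4⁻¹ ≡ 3 (mod 11), so λ ≡ 1·3 ≡ 3.
  x = λ² - 10 - 10 = 9 - 20 ≡ 0; y = λ·(10 - 0) - 2 ≡ 6. → (0, 6)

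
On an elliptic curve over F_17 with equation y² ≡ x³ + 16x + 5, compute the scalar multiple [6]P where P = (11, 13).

(15, 13)

Double-and-add on 6 = (110)₂. Start with P = (11, 13) for the leading 1-bit.
double: tangent at (11, 13): λ = (3·11² + 16)/(2·13) ≡ 5/9. 9⁻¹ ≡ 2 (mod 17) since 9·2 = 18 ≡ 1, so λ ≡ 5·2 ≡ 10.
  x = λ² - 11 - 11 = 100 - 22 ≡ 10; y = λ·(11 - 10) - 13 ≡ 14. → (10, 14)
add P: (10, 14) + (11, 13). λ = (13 - 14)/(11 - 10) ≡ 16/1 mod 17. 1⁻¹ ≡ 1 (mod 17), so λ ≡ 16.
  x = λ² - 10 - 11 = 256 - 21 ≡ 14; y = λ·(10 - 14) - 14 ≡ 7. → (14, 7)
double: tangent at (14, 7): λ = (3·14² + 16)/(2·7) ≡ 9/14. 14⁻¹ ≡ 11 (mod 17) since 14·11 = 154 ≡ 1, so λ ≡ 9·11 ≡ 14.
  x = λ² - 14 - 14 = 196 - 28 ≡ 15; y = λ·(14 - 15) - 7 ≡ 13. → (15, 13)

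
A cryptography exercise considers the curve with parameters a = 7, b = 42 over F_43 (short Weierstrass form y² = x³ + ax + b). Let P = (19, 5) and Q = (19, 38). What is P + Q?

O

The two points share x = 19 and their y-coordinates satisfy 5 + 38 ≡ 0 (mod 43), so they are inverses. Their sum is O.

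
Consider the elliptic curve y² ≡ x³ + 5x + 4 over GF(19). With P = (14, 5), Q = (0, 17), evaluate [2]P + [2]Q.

(8, 9)

First 2P:
Repeated addition: build up to 2P.
2P: tangent at (14, 5): λ = (3·14² + 5)/(2·5) ≡ 4/10. 10⁻¹ ≡ 2 (mod 19) since 10·2 = 20 ≡ 1, so λ ≡ 4·2 ≡ 8.
  x = λ² - 14 - 14 = 64 - 28 ≡ 17; y = λ·(14 - 17) - 5 ≡ 9. → (17, 9)
2P = (17, 9).
Next 2Q:
Repeated addition: build up to 2Q.
2Q: tangent at (0, 17): λ = (3·0² + 5)/(2·17) ≡ 5/15. 15⁻¹ ≡ 14 (mod 19), so λ ≡ 5·14 ≡ 13.
  x = λ² - 0 - 0 = 169 - 0 ≡ 17; y = λ·(0 - 17) - 17 ≡ 9. → (17, 9)
2Q = (17, 9).
Finally 2P + 2Q:
tangent at (17, 9): λ = (3·17² + 5)/(2·9) ≡ 17/18. 18⁻¹ ≡ 18 (mod 19), so λ ≡ 17·18 ≡ 2.
  x = λ² - 17 - 17 = 4 - 34 ≡ 8; y = λ·(17 - 8) - 9 ≡ 9. → (8, 9)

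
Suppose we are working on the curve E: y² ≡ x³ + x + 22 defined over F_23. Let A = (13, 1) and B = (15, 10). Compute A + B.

(21, 9)

(13, 1) + (15, 10). λ = (10 - 1)/(15 - 13) ≡ 9/2 mod 23. 2⁻¹ ≡ 12 (mod 23) since 2·12 = 24 ≡ 1, so λ ≡ 16.
  x = λ² - 13 - 15 = 256 - 28 ≡ 21; y = λ·(13 - 21) - 1 ≡ 9. → (21, 9)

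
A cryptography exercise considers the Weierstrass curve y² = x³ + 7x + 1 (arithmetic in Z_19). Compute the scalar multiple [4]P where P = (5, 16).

Double-and-add on 4 = (100)₂. Start with P = (5, 16) for the leading 1-bit.
double: tangent at (5, 16): λ = (3·5² + 7)/(2·16) ≡ 6/13. 13⁻¹ ≡ 3 (mod 19), so λ ≡ 6·3 ≡ 18.
  x = λ² - 5 - 5 = 324 - 10 ≡ 10; y = λ·(5 - 10) - 16 ≡ 8. → (10, 8)
double: tangent at (10, 8): λ = (3·10² + 7)/(2·8) ≡ 3/16. 16⁻¹ ≡ 6 (mod 19) since 16·6 = 96 ≡ 1, so λ ≡ 3·6 ≡ 18.
  x = λ² - 10 - 10 = 324 - 20 ≡ 0; y = λ·(10 - 0) - 8 ≡ 1. → (0, 1)

(0, 1)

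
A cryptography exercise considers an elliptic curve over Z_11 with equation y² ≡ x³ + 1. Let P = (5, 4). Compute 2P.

(10, 0)

tangent at (5, 4): λ = (3·5² + 0)/(2·4) ≡ 9/8. 8⁻¹ ≡ 7 (mod 11), so λ ≡ 9·7 ≡ 8.
  x = λ² - 5 - 5 = 64 - 10 ≡ 10; y = λ·(5 - 10) - 4 ≡ 0. → (10, 0)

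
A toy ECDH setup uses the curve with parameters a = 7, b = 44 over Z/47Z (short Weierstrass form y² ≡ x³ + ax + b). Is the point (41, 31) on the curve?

yes

y² = 31² ≡ 21; x³ + 7x + 44 = 69252 ≡ 21 (mod 47). 21 = 21.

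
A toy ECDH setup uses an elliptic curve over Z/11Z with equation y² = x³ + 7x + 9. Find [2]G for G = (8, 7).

tangent at (8, 7): λ = (3·8² + 7)/(2·7) ≡ 1/3. 3⁻¹ ≡ 4 (mod 11), so λ ≡ 1·4 ≡ 4.
  x = λ² - 8 - 8 = 16 - 16 ≡ 0; y = λ·(8 - 0) - 7 ≡ 3. → (0, 3)

(0, 3)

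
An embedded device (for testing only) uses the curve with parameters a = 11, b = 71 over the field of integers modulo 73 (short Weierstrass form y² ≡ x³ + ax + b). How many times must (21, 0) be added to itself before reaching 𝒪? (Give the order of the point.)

2P: (21, 0) + (21, 0): same x and y₁ ≡ -y₂, so the sum is 𝒪.
2P = 𝒪, so the order is 2.

2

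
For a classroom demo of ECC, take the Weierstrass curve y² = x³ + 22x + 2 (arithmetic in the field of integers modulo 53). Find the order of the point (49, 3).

12

2P: tangent at (49, 3): λ = (3·49² + 22)/(2·3) ≡ 17/6. 6⁻¹ ≡ 9 (mod 53), so λ ≡ 17·9 ≡ 47.
  x = λ² - 49 - 49 = 2209 - 98 ≡ 44; y = λ·(49 - 44) - 3 ≡ 20. → (44, 20)
3P: (44, 20) + (49, 3). λ = (3 - 20)/(49 - 44) ≡ 36/5 mod 53. 5⁻¹ ≡ 32 (mod 53), so λ ≡ 39.
  x = λ² - 44 - 49 = 1521 - 93 ≡ 50; y = λ·(44 - 50) - 20 ≡ 11. → (50, 11)
4P: (50, 11) + (49, 3). λ = (3 - 11)/(49 - 50) ≡ 45/52 mod 53. 52⁻¹ ≡ 52 (mod 53) since 52·52 = 2704 ≡ 1, so λ ≡ 8.
  x = λ² - 50 - 49 = 64 - 99 ≡ 18; y = λ·(50 - 18) - 11 ≡ 33. → (18, 33)
5P: (18, 33) + (49, 3). λ = (3 - 33)/(49 - 18) ≡ 23/31 mod 53. 31⁻¹ ≡ 12 (mod 53) since 31·12 = 372 ≡ 1, so λ ≡ 11.
  x = λ² - 18 - 49 = 121 - 67 ≡ 1; y = λ·(18 - 1) - 33 ≡ 48. → (1, 48)
6P: (1, 48) + (49, 3). λ = (3 - 48)/(49 - 1) ≡ 8/48 mod 53. 48⁻¹ ≡ 21 (mod 53), so λ ≡ 9.
  x = λ² - 1 - 49 = 81 - 50 ≡ 31; y = λ·(1 - 31) - 48 ≡ 0. → (31, 0)
7P: (31, 0) + (49, 3). λ = (3 - 0)/(49 - 31) ≡ 3/18 mod 53. 18⁻¹ ≡ 3 (mod 53) since 18·3 = 54 ≡ 1, so λ ≡ 9.
  x = λ² - 31 - 49 = 81 - 80 ≡ 1; y = λ·(31 - 1) - 0 ≡ 5. → (1, 5)
8P: (1, 5) + (49, 3). λ = (3 - 5)/(49 - 1) ≡ 51/48 mod 53. 48⁻¹ ≡ 21 (mod 53) since 48·21 = 1008 ≡ 1, so λ ≡ 11.
  x = λ² - 1 - 49 = 121 - 50 ≡ 18; y = λ·(1 - 18) - 5 ≡ 20. → (18, 20)
9P: (18, 20) + (49, 3). λ = (3 - 20)/(49 - 18) ≡ 36/31 mod 53. 31⁻¹ ≡ 12 (mod 53), so λ ≡ 8.
  x = λ² - 18 - 49 = 64 - 67 ≡ 50; y = λ·(18 - 50) - 20 ≡ 42. → (50, 42)
10P: (50, 42) + (49, 3). λ = (3 - 42)/(49 - 50) ≡ 14/52 mod 53. 52⁻¹ ≡ 52 (mod 53), so λ ≡ 39.
  x = λ² - 50 - 49 = 1521 - 99 ≡ 44; y = λ·(50 - 44) - 42 ≡ 33. → (44, 33)
11P: (44, 33) + (49, 3). λ = (3 - 33)/(49 - 44) ≡ 23/5 mod 53. 5⁻¹ ≡ 32 (mod 53) since 5·32 = 160 ≡ 1, so λ ≡ 47.
  x = λ² - 44 - 49 = 2209 - 93 ≡ 49; y = λ·(44 - 49) - 33 ≡ 50. → (49, 50)
12P: (49, 50) + (49, 3): same x and y₁ ≡ -y₂, so the sum is O.
12P = O, so the order is 12.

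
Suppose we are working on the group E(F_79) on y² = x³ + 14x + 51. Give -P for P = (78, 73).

-(78, 73) = (78, -73 mod 79) = (78, 6).

(78, 6)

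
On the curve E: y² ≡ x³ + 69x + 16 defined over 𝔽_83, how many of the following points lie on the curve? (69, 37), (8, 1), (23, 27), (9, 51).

(69, 37): 37² ≡ 41, rhs ≡ 41 → on.
(8, 1): 1² ≡ 1, rhs ≡ 1 → on.
(23, 27): 27² ≡ 65, rhs ≡ 75 → off.
(9, 51): 51² ≡ 28, rhs ≡ 38 → off.

2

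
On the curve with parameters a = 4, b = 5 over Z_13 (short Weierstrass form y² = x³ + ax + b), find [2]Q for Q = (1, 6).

(8, 4)

tangent at (1, 6): λ = (3·1² + 4)/(2·6) ≡ 7/12. 12⁻¹ ≡ 12 (mod 13), so λ ≡ 7·12 ≡ 6.
  x = λ² - 1 - 1 = 36 - 2 ≡ 8; y = λ·(1 - 8) - 6 ≡ 4. → (8, 4)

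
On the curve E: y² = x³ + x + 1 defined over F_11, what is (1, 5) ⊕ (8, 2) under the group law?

(6, 5)

(1, 5) + (8, 2). λ = (2 - 5)/(8 - 1) ≡ 8/7 mod 11. 7⁻¹ ≡ 8 (mod 11) since 7·8 = 56 ≡ 1, so λ ≡ 9.
  x = λ² - 1 - 8 = 81 - 9 ≡ 6; y = λ·(1 - 6) - 5 ≡ 5. → (6, 5)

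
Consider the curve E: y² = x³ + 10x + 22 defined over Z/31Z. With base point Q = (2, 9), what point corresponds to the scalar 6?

(21, 10)

Repeated addition: build up to 6Q.
2Q: tangent at (2, 9): λ = (3·2² + 10)/(2·9) ≡ 22/18. 18⁻¹ ≡ 19 (mod 31) since 18·19 = 342 ≡ 1, so λ ≡ 22·19 ≡ 15.
  x = λ² - 2 - 2 = 225 - 4 ≡ 4; y = λ·(2 - 4) - 9 ≡ 23. → (4, 23)
3Q: (4, 23) + (2, 9). λ = (9 - 23)/(2 - 4) ≡ 17/29 mod 31. 29⁻¹ ≡ 15 (mod 31), so λ ≡ 7.
  x = λ² - 4 - 2 = 49 - 6 ≡ 12; y = λ·(4 - 12) - 23 ≡ 14. → (12, 14)
4Q: (12, 14) + (2, 9). λ = (9 - 14)/(2 - 12) ≡ 26/21 mod 31. 21⁻¹ ≡ 3 (mod 31) since 21·3 = 63 ≡ 1, so λ ≡ 16.
  x = λ² - 12 - 2 = 256 - 14 ≡ 25; y = λ·(12 - 25) - 14 ≡ 26. → (25, 26)
5Q: (25, 26) + (2, 9). λ = (9 - 26)/(2 - 25) ≡ 14/8 mod 31. 8⁻¹ ≡ 4 (mod 31), so λ ≡ 25.
  x = λ² - 25 - 2 = 625 - 27 ≡ 9; y = λ·(25 - 9) - 26 ≡ 2. → (9, 2)
6Q: (9, 2) + (2, 9). λ = (9 - 2)/(2 - 9) ≡ 7/24 mod 31. 24⁻¹ ≡ 22 (mod 31) since 24·22 = 528 ≡ 1, so λ ≡ 30.
  x = λ² - 9 - 2 = 900 - 11 ≡ 21; y = λ·(9 - 21) - 2 ≡ 10. → (21, 10)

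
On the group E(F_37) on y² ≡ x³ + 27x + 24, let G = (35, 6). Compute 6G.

(12, 2)

Double-and-add on 6 = (110)₂. Start with G = (35, 6) for the leading 1-bit.
double: tangent at (35, 6): λ = (3·35² + 27)/(2·6) ≡ 2/12. 12⁻¹ ≡ 34 (mod 37), so λ ≡ 2·34 ≡ 31.
  x = λ² - 35 - 35 = 961 - 70 ≡ 3; y = λ·(35 - 3) - 6 ≡ 24. → (3, 24)
add G: (3, 24) + (35, 6). λ = (6 - 24)/(35 - 3) ≡ 19/32 mod 37. 32⁻¹ ≡ 22 (mod 37) since 32·22 = 704 ≡ 1, so λ ≡ 11.
  x = λ² - 3 - 35 = 121 - 38 ≡ 9; y = λ·(3 - 9) - 24 ≡ 21. → (9, 21)
double: tangent at (9, 21): λ = (3·9² + 27)/(2·21) ≡ 11/5. 5⁻¹ ≡ 15 (mod 37), so λ ≡ 11·15 ≡ 17.
  x = λ² - 9 - 9 = 289 - 18 ≡ 12; y = λ·(9 - 12) - 21 ≡ 2. → (12, 2)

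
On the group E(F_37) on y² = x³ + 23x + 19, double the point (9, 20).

tangent at (9, 20): λ = (3·9² + 23)/(2·20) ≡ 7/3. 3⁻¹ ≡ 25 (mod 37), so λ ≡ 7·25 ≡ 27.
  x = λ² - 9 - 9 = 729 - 18 ≡ 8; y = λ·(9 - 8) - 20 ≡ 7. → (8, 7)

(8, 7)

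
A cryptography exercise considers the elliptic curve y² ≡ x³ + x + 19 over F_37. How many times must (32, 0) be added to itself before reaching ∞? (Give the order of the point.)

2

2P: (32, 0) + (32, 0): same x and y₁ ≡ -y₂, so the sum is ∞.
2P = ∞, so the order is 2.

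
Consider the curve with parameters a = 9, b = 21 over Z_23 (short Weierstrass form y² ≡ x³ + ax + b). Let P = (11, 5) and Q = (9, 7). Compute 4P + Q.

(1, 13)

First 4P:
Repeated addition: build up to 4P.
2P: tangent at (11, 5): λ = (3·11² + 9)/(2·5) ≡ 4/10. 10⁻¹ ≡ 7 (mod 23), so λ ≡ 4·7 ≡ 5.
  x = λ² - 11 - 11 = 25 - 22 ≡ 3; y = λ·(11 - 3) - 5 ≡ 12. → (3, 12)
3P: (3, 12) + (11, 5). λ = (5 - 12)/(11 - 3) ≡ 16/8 mod 23. 8⁻¹ ≡ 3 (mod 23) since 8·3 = 24 ≡ 1, so λ ≡ 2.
  x = λ² - 3 - 11 = 4 - 14 ≡ 13; y = λ·(3 - 13) - 12 ≡ 14. → (13, 14)
4P: (13, 14) + (11, 5). λ = (5 - 14)/(11 - 13) ≡ 14/21 mod 23. 21⁻¹ ≡ 11 (mod 23), so λ ≡ 16.
  x = λ² - 13 - 11 = 256 - 24 ≡ 2; y = λ·(13 - 2) - 14 ≡ 1. → (2, 1)
4P = (2, 1).
Finally 4P + Q:
(2, 1) + (9, 7). λ = (7 - 1)/(9 - 2) ≡ 6/7 mod 23. 7⁻¹ ≡ 10 (mod 23), so λ ≡ 14.
  x = λ² - 2 - 9 = 196 - 11 ≡ 1; y = λ·(2 - 1) - 1 ≡ 13. → (1, 13)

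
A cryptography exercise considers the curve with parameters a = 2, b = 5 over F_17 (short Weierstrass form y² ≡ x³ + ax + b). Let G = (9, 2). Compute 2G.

(1, 12)

tangent at (9, 2): λ = (3·9² + 2)/(2·2) ≡ 7/4. 4⁻¹ ≡ 13 (mod 17), so λ ≡ 7·13 ≡ 6.
  x = λ² - 9 - 9 = 36 - 18 ≡ 1; y = λ·(9 - 1) - 2 ≡ 12. → (1, 12)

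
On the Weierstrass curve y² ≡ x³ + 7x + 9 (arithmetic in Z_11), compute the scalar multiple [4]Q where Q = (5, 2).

Repeated addition: build up to 4Q.
2Q: tangent at (5, 2): λ = (3·5² + 7)/(2·2) ≡ 5/4. 4⁻¹ ≡ 3 (mod 11), so λ ≡ 5·3 ≡ 4.
  x = λ² - 5 - 5 = 16 - 10 ≡ 6; y = λ·(5 - 6) - 2 ≡ 5. → (6, 5)
3Q: (6, 5) + (5, 2). λ = (2 - 5)/(5 - 6) ≡ 8/10 mod 11. 10⁻¹ ≡ 10 (mod 11) since 10·10 = 100 ≡ 1, so λ ≡ 3.
  x = λ² - 6 - 5 = 9 - 11 ≡ 9; y = λ·(6 - 9) - 5 ≡ 8. → (9, 8)
4Q: (9, 8) + (5, 2). λ = (2 - 8)/(5 - 9) ≡ 5/7 mod 11. 7⁻¹ ≡ 8 (mod 11), so λ ≡ 7.
  x = λ² - 9 - 5 = 49 - 14 ≡ 2; y = λ·(9 - 2) - 8 ≡ 8. → (2, 8)

(2, 8)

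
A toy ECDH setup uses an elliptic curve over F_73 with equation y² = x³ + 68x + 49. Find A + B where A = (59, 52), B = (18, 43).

(59, 52) + (18, 43). λ = (43 - 52)/(18 - 59) ≡ 64/32 mod 73. 32⁻¹ ≡ 16 (mod 73), so λ ≡ 2.
  x = λ² - 59 - 18 = 4 - 77 ≡ 0; y = λ·(59 - 0) - 52 ≡ 66. → (0, 66)

(0, 66)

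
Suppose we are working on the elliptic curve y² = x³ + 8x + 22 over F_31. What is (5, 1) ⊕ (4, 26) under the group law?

(5, 1) + (4, 26). λ = (26 - 1)/(4 - 5) ≡ 25/30 mod 31. 30⁻¹ ≡ 30 (mod 31) since 30·30 = 900 ≡ 1, so λ ≡ 6.
  x = λ² - 5 - 4 = 36 - 9 ≡ 27; y = λ·(5 - 27) - 1 ≡ 22. → (27, 22)

(27, 22)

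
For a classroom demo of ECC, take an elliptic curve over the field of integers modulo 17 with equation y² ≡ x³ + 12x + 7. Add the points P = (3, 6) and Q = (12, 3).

(4, 0)

(3, 6) + (12, 3). λ = (3 - 6)/(12 - 3) ≡ 14/9 mod 17. 9⁻¹ ≡ 2 (mod 17) since 9·2 = 18 ≡ 1, so λ ≡ 11.
  x = λ² - 3 - 12 = 121 - 15 ≡ 4; y = λ·(3 - 4) - 6 ≡ 0. → (4, 0)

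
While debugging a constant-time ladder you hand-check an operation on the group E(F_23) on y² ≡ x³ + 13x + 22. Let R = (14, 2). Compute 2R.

tangent at (14, 2): λ = (3·14² + 13)/(2·2) ≡ 3/4. 4⁻¹ ≡ 6 (mod 23), so λ ≡ 3·6 ≡ 18.
  x = λ² - 14 - 14 = 324 - 28 ≡ 20; y = λ·(14 - 20) - 2 ≡ 5. → (20, 5)

(20, 5)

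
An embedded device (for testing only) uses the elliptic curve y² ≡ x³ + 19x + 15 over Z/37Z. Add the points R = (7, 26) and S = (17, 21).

(7, 26) + (17, 21). λ = (21 - 26)/(17 - 7) ≡ 32/10 mod 37. 10⁻¹ ≡ 26 (mod 37), so λ ≡ 18.
  x = λ² - 7 - 17 = 324 - 24 ≡ 4; y = λ·(7 - 4) - 26 ≡ 28. → (4, 28)

(4, 28)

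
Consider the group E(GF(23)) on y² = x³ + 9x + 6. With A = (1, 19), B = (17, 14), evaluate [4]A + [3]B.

First 4A:
Double-and-add on 4 = (100)₂. Start with A = (1, 19) for the leading 1-bit.
double: tangent at (1, 19): λ = (3·1² + 9)/(2·19) ≡ 12/15. 15⁻¹ ≡ 20 (mod 23) since 15·20 = 300 ≡ 1, so λ ≡ 12·20 ≡ 10.
  x = λ² - 1 - 1 = 100 - 2 ≡ 6; y = λ·(1 - 6) - 19 ≡ 0. → (6, 0)
double: (6, 0) + (6, 0): same x and y₁ ≡ -y₂, so the sum is the point at infinity.
4A = the point at infinity.
Next 3B:
Repeated addition: build up to 3B.
2B: tangent at (17, 14): λ = (3·17² + 9)/(2·14) ≡ 2/5. 5⁻¹ ≡ 14 (mod 23) since 5·14 = 70 ≡ 1, so λ ≡ 2·14 ≡ 5.
  x = λ² - 17 - 17 = 25 - 34 ≡ 14; y = λ·(17 - 14) - 14 ≡ 1. → (14, 1)
3B: (14, 1) + (17, 14). λ = (14 - 1)/(17 - 14) ≡ 13/3 mod 23. 3⁻¹ ≡ 8 (mod 23), so λ ≡ 12.
  x = λ² - 14 - 17 = 144 - 31 ≡ 21; y = λ·(14 - 21) - 1 ≡ 7. → (21, 7)
3B = (21, 7).
Finally 4A + 3B:
the point at infinity + (21, 7) = (21, 7) (identity).

(21, 7)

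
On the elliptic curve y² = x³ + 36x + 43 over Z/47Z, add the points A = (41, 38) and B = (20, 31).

(7, 36)

(41, 38) + (20, 31). λ = (31 - 38)/(20 - 41) ≡ 40/26 mod 47. 26⁻¹ ≡ 38 (mod 47) since 26·38 = 988 ≡ 1, so λ ≡ 16.
  x = λ² - 41 - 20 = 256 - 61 ≡ 7; y = λ·(41 - 7) - 38 ≡ 36. → (7, 36)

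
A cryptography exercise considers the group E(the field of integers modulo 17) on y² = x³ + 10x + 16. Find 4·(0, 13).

Write P = (0, 13).
Repeated addition: build up to 4P.
2P: tangent at (0, 13): λ = (3·0² + 10)/(2·13) ≡ 10/9. 9⁻¹ ≡ 2 (mod 17), so λ ≡ 10·2 ≡ 3.
  x = λ² - 0 - 0 = 9 - 0 ≡ 9; y = λ·(0 - 9) - 13 ≡ 11. → (9, 11)
3P: (9, 11) + (0, 13). λ = (13 - 11)/(0 - 9) ≡ 2/8 mod 17. 8⁻¹ ≡ 15 (mod 17) since 8·15 = 120 ≡ 1, so λ ≡ 13.
  x = λ² - 9 - 0 = 169 - 9 ≡ 7; y = λ·(9 - 7) - 11 ≡ 15. → (7, 15)
4P: (7, 15) + (0, 13). λ = (13 - 15)/(0 - 7) ≡ 15/10 mod 17. 10⁻¹ ≡ 12 (mod 17) since 10·12 = 120 ≡ 1, so λ ≡ 10.
  x = λ² - 7 - 0 = 100 - 7 ≡ 8; y = λ·(7 - 8) - 15 ≡ 9. → (8, 9)

(8, 9)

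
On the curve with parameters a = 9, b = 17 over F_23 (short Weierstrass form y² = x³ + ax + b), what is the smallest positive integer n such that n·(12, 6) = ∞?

4

2P: tangent at (12, 6): λ = (3·12² + 9)/(2·6) ≡ 4/12. 12⁻¹ ≡ 2 (mod 23), so λ ≡ 4·2 ≡ 8.
  x = λ² - 12 - 12 = 64 - 24 ≡ 17; y = λ·(12 - 17) - 6 ≡ 0. → (17, 0)
3P: (17, 0) + (12, 6). λ = (6 - 0)/(12 - 17) ≡ 6/18 mod 23. 18⁻¹ ≡ 9 (mod 23), so λ ≡ 8.
  x = λ² - 17 - 12 = 64 - 29 ≡ 12; y = λ·(17 - 12) - 0 ≡ 17. → (12, 17)
4P: (12, 17) + (12, 6): same x and y₁ ≡ -y₂, so the sum is ∞.
4P = ∞, so the order is 4.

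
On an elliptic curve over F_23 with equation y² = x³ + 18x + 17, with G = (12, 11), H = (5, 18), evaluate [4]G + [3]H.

First 4G:
Double-and-add on 4 = (100)₂. Start with G = (12, 11) for the leading 1-bit.
double: tangent at (12, 11): λ = (3·12² + 18)/(2·11) ≡ 13/22. 22⁻¹ ≡ 22 (mod 23) since 22·22 = 484 ≡ 1, so λ ≡ 13·22 ≡ 10.
  x = λ² - 12 - 12 = 100 - 24 ≡ 7; y = λ·(12 - 7) - 11 ≡ 16. → (7, 16)
double: tangent at (7, 16): λ = (3·7² + 18)/(2·16) ≡ 4/9. 9⁻¹ ≡ 18 (mod 23) since 9·18 = 162 ≡ 1, so λ ≡ 4·18 ≡ 3.
  x = λ² - 7 - 7 = 9 - 14 ≡ 18; y = λ·(7 - 18) - 16 ≡ 20. → (18, 20)
4G = (18, 20).
Next 3H:
Repeated addition: build up to 3H.
2H: tangent at (5, 18): λ = (3·5² + 18)/(2·18) ≡ 1/13. 13⁻¹ ≡ 16 (mod 23), so λ ≡ 1·16 ≡ 16.
  x = λ² - 5 - 5 = 256 - 10 ≡ 16; y = λ·(5 - 16) - 18 ≡ 13. → (16, 13)
3H: (16, 13) + (5, 18). λ = (18 - 13)/(5 - 16) ≡ 5/12 mod 23. 12⁻¹ ≡ 2 (mod 23), so λ ≡ 10.
  x = λ² - 16 - 5 = 100 - 21 ≡ 10; y = λ·(16 - 10) - 13 ≡ 1. → (10, 1)
3H = (10, 1).
Finally 4G + 3H:
(18, 20) + (10, 1). λ = (1 - 20)/(10 - 18) ≡ 4/15 mod 23. 15⁻¹ ≡ 20 (mod 23), so λ ≡ 11.
  x = λ² - 18 - 10 = 121 - 28 ≡ 1; y = λ·(18 - 1) - 20 ≡ 6. → (1, 6)

(1, 6)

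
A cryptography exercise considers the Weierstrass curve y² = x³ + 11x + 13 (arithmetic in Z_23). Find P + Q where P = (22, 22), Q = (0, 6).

(4, 12)

(22, 22) + (0, 6). λ = (6 - 22)/(0 - 22) ≡ 7/1 mod 23. 1⁻¹ ≡ 1 (mod 23) since 1·1 = 1 ≡ 1, so λ ≡ 7.
  x = λ² - 22 - 0 = 49 - 22 ≡ 4; y = λ·(22 - 4) - 22 ≡ 12. → (4, 12)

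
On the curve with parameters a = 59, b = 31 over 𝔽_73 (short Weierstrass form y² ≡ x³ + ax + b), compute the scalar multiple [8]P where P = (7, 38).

(61, 2)

Double-and-add on 8 = (1000)₂. Start with P = (7, 38) for the leading 1-bit.
double: tangent at (7, 38): λ = (3·7² + 59)/(2·38) ≡ 60/3. 3⁻¹ ≡ 49 (mod 73), so λ ≡ 60·49 ≡ 20.
  x = λ² - 7 - 7 = 400 - 14 ≡ 21; y = λ·(7 - 21) - 38 ≡ 47. → (21, 47)
double: tangent at (21, 47): λ = (3·21² + 59)/(2·47) ≡ 68/21. 21⁻¹ ≡ 7 (mod 73) since 21·7 = 147 ≡ 1, so λ ≡ 68·7 ≡ 38.
  x = λ² - 21 - 21 = 1444 - 42 ≡ 15; y = λ·(21 - 15) - 47 ≡ 35. → (15, 35)
double: tangent at (15, 35): λ = (3·15² + 59)/(2·35) ≡ 4/70. 70⁻¹ ≡ 24 (mod 73), so λ ≡ 4·24 ≡ 23.
  x = λ² - 15 - 15 = 529 - 30 ≡ 61; y = λ·(15 - 61) - 35 ≡ 2. → (61, 2)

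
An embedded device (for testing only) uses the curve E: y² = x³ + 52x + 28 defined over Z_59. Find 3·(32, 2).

Write P = (32, 2).
Repeated addition: build up to 3P.
2P: tangent at (32, 2): λ = (3·32² + 52)/(2·2) ≡ 56/4. 4⁻¹ ≡ 15 (mod 59) since 4·15 = 60 ≡ 1, so λ ≡ 56·15 ≡ 14.
  x = λ² - 32 - 32 = 196 - 64 ≡ 14; y = λ·(32 - 14) - 2 ≡ 14. → (14, 14)
3P: (14, 14) + (32, 2). λ = (2 - 14)/(32 - 14) ≡ 47/18 mod 59. 18⁻¹ ≡ 23 (mod 59), so λ ≡ 19.
  x = λ² - 14 - 32 = 361 - 46 ≡ 20; y = λ·(14 - 20) - 14 ≡ 49. → (20, 49)

(20, 49)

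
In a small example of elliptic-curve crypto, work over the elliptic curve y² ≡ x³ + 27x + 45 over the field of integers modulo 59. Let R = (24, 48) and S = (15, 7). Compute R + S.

(24, 11)

(24, 48) + (15, 7). λ = (7 - 48)/(15 - 24) ≡ 18/50 mod 59. 50⁻¹ ≡ 13 (mod 59), so λ ≡ 57.
  x = λ² - 24 - 15 = 3249 - 39 ≡ 24; y = λ·(24 - 24) - 48 ≡ 11. → (24, 11)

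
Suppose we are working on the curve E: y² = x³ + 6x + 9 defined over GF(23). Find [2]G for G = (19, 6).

(11, 7)

tangent at (19, 6): λ = (3·19² + 6)/(2·6) ≡ 8/12. 12⁻¹ ≡ 2 (mod 23), so λ ≡ 8·2 ≡ 16.
  x = λ² - 19 - 19 = 256 - 38 ≡ 11; y = λ·(19 - 11) - 6 ≡ 7. → (11, 7)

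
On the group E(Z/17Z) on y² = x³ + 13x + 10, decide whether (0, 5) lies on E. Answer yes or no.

no

y² = 5² ≡ 8; x³ + 13x + 10 = 10 ≡ 10 (mod 17). 8 ≠ 10.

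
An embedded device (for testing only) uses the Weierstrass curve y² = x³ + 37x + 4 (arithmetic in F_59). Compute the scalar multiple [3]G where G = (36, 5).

Repeated addition: build up to 3G.
2G: tangent at (36, 5): λ = (3·36² + 37)/(2·5) ≡ 31/10. 10⁻¹ ≡ 6 (mod 59) since 10·6 = 60 ≡ 1, so λ ≡ 31·6 ≡ 9.
  x = λ² - 36 - 36 = 81 - 72 ≡ 9; y = λ·(36 - 9) - 5 ≡ 2. → (9, 2)
3G: (9, 2) + (36, 5). λ = (5 - 2)/(36 - 9) ≡ 3/27 mod 59. 27⁻¹ ≡ 35 (mod 59), so λ ≡ 46.
  x = λ² - 9 - 36 = 2116 - 45 ≡ 6; y = λ·(9 - 6) - 2 ≡ 18. → (6, 18)

(6, 18)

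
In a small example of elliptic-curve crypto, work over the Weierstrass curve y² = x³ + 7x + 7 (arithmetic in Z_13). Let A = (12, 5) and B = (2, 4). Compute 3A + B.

(7, 3)

First 3A:
Repeated addition: build up to 3A.
2A: tangent at (12, 5): λ = (3·12² + 7)/(2·5) ≡ 10/10. 10⁻¹ ≡ 4 (mod 13), so λ ≡ 10·4 ≡ 1.
  x = λ² - 12 - 12 = 1 - 24 ≡ 3; y = λ·(12 - 3) - 5 ≡ 4. → (3, 4)
3A: (3, 4) + (12, 5). λ = (5 - 4)/(12 - 3) ≡ 1/9 mod 13. 9⁻¹ ≡ 3 (mod 13) since 9·3 = 27 ≡ 1, so λ ≡ 3.
  x = λ² - 3 - 12 = 9 - 15 ≡ 7; y = λ·(3 - 7) - 4 ≡ 10. → (7, 10)
3A = (7, 10).
Finally 3A + B:
(7, 10) + (2, 4). λ = (4 - 10)/(2 - 7) ≡ 7/8 mod 13. 8⁻¹ ≡ 5 (mod 13) since 8·5 = 40 ≡ 1, so λ ≡ 9.
  x = λ² - 7 - 2 = 81 - 9 ≡ 7; y = λ·(7 - 7) - 10 ≡ 3. → (7, 3)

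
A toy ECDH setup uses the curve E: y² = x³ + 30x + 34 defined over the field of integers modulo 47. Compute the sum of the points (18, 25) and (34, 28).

(29, 17)

(18, 25) + (34, 28). λ = (28 - 25)/(34 - 18) ≡ 3/16 mod 47. 16⁻¹ ≡ 3 (mod 47) since 16·3 = 48 ≡ 1, so λ ≡ 9.
  x = λ² - 18 - 34 = 81 - 52 ≡ 29; y = λ·(18 - 29) - 25 ≡ 17. → (29, 17)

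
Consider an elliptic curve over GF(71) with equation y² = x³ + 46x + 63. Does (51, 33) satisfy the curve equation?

no

y² = 33² ≡ 24; x³ + 46x + 63 = 135060 ≡ 18 (mod 71). 24 ≠ 18.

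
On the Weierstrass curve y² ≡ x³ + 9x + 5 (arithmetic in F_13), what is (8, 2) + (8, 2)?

tangent at (8, 2): λ = (3·8² + 9)/(2·2) ≡ 6/4. 4⁻¹ ≡ 10 (mod 13), so λ ≡ 6·10 ≡ 8.
  x = λ² - 8 - 8 = 64 - 16 ≡ 9; y = λ·(8 - 9) - 2 ≡ 3. → (9, 3)

(9, 3)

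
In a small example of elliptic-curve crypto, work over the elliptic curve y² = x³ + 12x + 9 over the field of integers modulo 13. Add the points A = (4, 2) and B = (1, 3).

(11, 9)

(4, 2) + (1, 3). λ = (3 - 2)/(1 - 4) ≡ 1/10 mod 13. 10⁻¹ ≡ 4 (mod 13), so λ ≡ 4.
  x = λ² - 4 - 1 = 16 - 5 ≡ 11; y = λ·(4 - 11) - 2 ≡ 9. → (11, 9)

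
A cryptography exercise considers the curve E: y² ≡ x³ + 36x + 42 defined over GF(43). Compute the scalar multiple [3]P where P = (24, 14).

Repeated addition: build up to 3P.
2P: tangent at (24, 14): λ = (3·24² + 36)/(2·14) ≡ 1/28. 28⁻¹ ≡ 20 (mod 43) since 28·20 = 560 ≡ 1, so λ ≡ 1·20 ≡ 20.
  x = λ² - 24 - 24 = 400 - 48 ≡ 8; y = λ·(24 - 8) - 14 ≡ 5. → (8, 5)
3P: (8, 5) + (24, 14). λ = (14 - 5)/(24 - 8) ≡ 9/16 mod 43. 16⁻¹ ≡ 35 (mod 43), so λ ≡ 14.
  x = λ² - 8 - 24 = 196 - 32 ≡ 35; y = λ·(8 - 35) - 5 ≡ 4. → (35, 4)

(35, 4)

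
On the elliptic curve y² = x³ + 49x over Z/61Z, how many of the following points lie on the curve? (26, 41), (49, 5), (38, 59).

(26, 41): 41² ≡ 34, rhs ≡ 1 → off.
(49, 5): 5² ≡ 25, rhs ≡ 2 → off.
(38, 59): 59² ≡ 4, rhs ≡ 4 → on.

1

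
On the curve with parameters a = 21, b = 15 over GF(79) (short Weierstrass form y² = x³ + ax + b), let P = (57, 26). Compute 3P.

Repeated addition: build up to 3P.
2P: tangent at (57, 26): λ = (3·57² + 21)/(2·26) ≡ 51/52. 52⁻¹ ≡ 38 (mod 79), so λ ≡ 51·38 ≡ 42.
  x = λ² - 57 - 57 = 1764 - 114 ≡ 70; y = λ·(57 - 70) - 26 ≡ 60. → (70, 60)
3P: (70, 60) + (57, 26). λ = (26 - 60)/(57 - 70) ≡ 45/66 mod 79. 66⁻¹ ≡ 6 (mod 79), so λ ≡ 33.
  x = λ² - 70 - 57 = 1089 - 127 ≡ 14; y = λ·(70 - 14) - 60 ≡ 50. → (14, 50)

(14, 50)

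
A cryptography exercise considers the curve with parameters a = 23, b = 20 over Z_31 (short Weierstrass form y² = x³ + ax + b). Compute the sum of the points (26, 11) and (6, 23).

(26, 11) + (6, 23). λ = (23 - 11)/(6 - 26) ≡ 12/11 mod 31. 11⁻¹ ≡ 17 (mod 31) since 11·17 = 187 ≡ 1, so λ ≡ 18.
  x = λ² - 26 - 6 = 324 - 32 ≡ 13; y = λ·(26 - 13) - 11 ≡ 6. → (13, 6)

(13, 6)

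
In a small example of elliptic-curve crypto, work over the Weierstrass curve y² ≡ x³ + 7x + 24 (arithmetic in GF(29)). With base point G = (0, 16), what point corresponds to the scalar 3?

Repeated addition: build up to 3G.
2G: tangent at (0, 16): λ = (3·0² + 7)/(2·16) ≡ 7/3. 3⁻¹ ≡ 10 (mod 29), so λ ≡ 7·10 ≡ 12.
  x = λ² - 0 - 0 = 144 - 0 ≡ 28; y = λ·(0 - 28) - 16 ≡ 25. → (28, 25)
3G: (28, 25) + (0, 16). λ = (16 - 25)/(0 - 28) ≡ 20/1 mod 29. 1⁻¹ ≡ 1 (mod 29), so λ ≡ 20.
  x = λ² - 28 - 0 = 400 - 28 ≡ 24; y = λ·(28 - 24) - 25 ≡ 26. → (24, 26)

(24, 26)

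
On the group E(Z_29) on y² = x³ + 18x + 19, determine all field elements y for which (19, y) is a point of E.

x³ + 18x + 19 = 7220 ≡ 28 (mod 29).
Square roots of 28 mod 29: 12 and 17 (since 12² = 144 ≡ 28).

12, 17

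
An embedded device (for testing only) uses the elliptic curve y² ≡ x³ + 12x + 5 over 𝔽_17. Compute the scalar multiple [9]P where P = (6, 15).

(8, 1)

Repeated addition: build up to 9P.
2P: tangent at (6, 15): λ = (3·6² + 12)/(2·15) ≡ 1/13. 13⁻¹ ≡ 4 (mod 17), so λ ≡ 1·4 ≡ 4.
  x = λ² - 6 - 6 = 16 - 12 ≡ 4; y = λ·(6 - 4) - 15 ≡ 10. → (4, 10)
3P: (4, 10) + (6, 15). λ = (15 - 10)/(6 - 4) ≡ 5/2 mod 17. 2⁻¹ ≡ 9 (mod 17) since 2·9 = 18 ≡ 1, so λ ≡ 11.
  x = λ² - 4 - 6 = 121 - 10 ≡ 9; y = λ·(4 - 9) - 10 ≡ 3. → (9, 3)
4P: (9, 3) + (6, 15). λ = (15 - 3)/(6 - 9) ≡ 12/14 mod 17. 14⁻¹ ≡ 11 (mod 17) since 14·11 = 154 ≡ 1, so λ ≡ 13.
  x = λ² - 9 - 6 = 169 - 15 ≡ 1; y = λ·(9 - 1) - 3 ≡ 16. → (1, 16)
5P: (1, 16) + (6, 15). λ = (15 - 16)/(6 - 1) ≡ 16/5 mod 17. 5⁻¹ ≡ 7 (mod 17), so λ ≡ 10.
  x = λ² - 1 - 6 = 100 - 7 ≡ 8; y = λ·(1 - 8) - 16 ≡ 16. → (8, 16)
6P: (8, 16) + (6, 15). λ = (15 - 16)/(6 - 8) ≡ 16/15 mod 17. 15⁻¹ ≡ 8 (mod 17) since 15·8 = 120 ≡ 1, so λ ≡ 9.
  x = λ² - 8 - 6 = 81 - 14 ≡ 16; y = λ·(8 - 16) - 16 ≡ 14. → (16, 14)
7P: (16, 14) + (6, 15). λ = (15 - 14)/(6 - 16) ≡ 1/7 mod 17. 7⁻¹ ≡ 5 (mod 17) since 7·5 = 35 ≡ 1, so λ ≡ 5.
  x = λ² - 16 - 6 = 25 - 22 ≡ 3; y = λ·(16 - 3) - 14 ≡ 0. → (3, 0)
8P: (3, 0) + (6, 15). λ = (15 - 0)/(6 - 3) ≡ 15/3 mod 17. 3⁻¹ ≡ 6 (mod 17), so λ ≡ 5.
  x = λ² - 3 - 6 = 25 - 9 ≡ 16; y = λ·(3 - 16) - 0 ≡ 3. → (16, 3)
9P: (16, 3) + (6, 15). λ = (15 - 3)/(6 - 16) ≡ 12/7 mod 17. 7⁻¹ ≡ 5 (mod 17) since 7·5 = 35 ≡ 1, so λ ≡ 9.
  x = λ² - 16 - 6 = 81 - 22 ≡ 8; y = λ·(16 - 8) - 3 ≡ 1. → (8, 1)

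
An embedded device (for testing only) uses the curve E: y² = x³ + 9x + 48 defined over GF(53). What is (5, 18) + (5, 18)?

(19, 20)

tangent at (5, 18): λ = (3·5² + 9)/(2·18) ≡ 31/36. 36⁻¹ ≡ 28 (mod 53), so λ ≡ 31·28 ≡ 20.
  x = λ² - 5 - 5 = 400 - 10 ≡ 19; y = λ·(5 - 19) - 18 ≡ 20. → (19, 20)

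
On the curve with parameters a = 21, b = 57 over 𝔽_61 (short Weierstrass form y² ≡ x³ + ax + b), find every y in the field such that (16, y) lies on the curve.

x³ + 21x + 57 = 4489 ≡ 36 (mod 61).
Square roots of 36 mod 61: 6 and 55 (since 6² = 36 ≡ 36).

6, 55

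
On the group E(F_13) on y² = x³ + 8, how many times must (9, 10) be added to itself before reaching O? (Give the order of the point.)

2P: tangent at (9, 10): λ = (3·9² + 0)/(2·10) ≡ 9/7. 7⁻¹ ≡ 2 (mod 13), so λ ≡ 9·2 ≡ 5.
  x = λ² - 9 - 9 = 25 - 18 ≡ 7; y = λ·(9 - 7) - 10 ≡ 0. → (7, 0)
3P: (7, 0) + (9, 10). λ = (10 - 0)/(9 - 7) ≡ 10/2 mod 13. 2⁻¹ ≡ 7 (mod 13), so λ ≡ 5.
  x = λ² - 7 - 9 = 25 - 16 ≡ 9; y = λ·(7 - 9) - 0 ≡ 3. → (9, 3)
4P: (9, 3) + (9, 10): same x and y₁ ≡ -y₂, so the sum is O.
4P = O, so the order is 4.

4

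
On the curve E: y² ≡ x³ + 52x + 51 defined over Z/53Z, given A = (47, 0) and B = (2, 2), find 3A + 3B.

(27, 16)

First 3A:
Repeated addition: build up to 3A.
2A: (47, 0) + (47, 0): same x and y₁ ≡ -y₂, so the sum is O.
3A: O + (47, 0) = (47, 0) (identity).
3A = (47, 0).
Next 3B:
Repeated addition: build up to 3B.
2B: tangent at (2, 2): λ = (3·2² + 52)/(2·2) ≡ 11/4. 4⁻¹ ≡ 40 (mod 53) since 4·40 = 160 ≡ 1, so λ ≡ 11·40 ≡ 16.
  x = λ² - 2 - 2 = 256 - 4 ≡ 40; y = λ·(2 - 40) - 2 ≡ 26. → (40, 26)
3B: (40, 26) + (2, 2). λ = (2 - 26)/(2 - 40) ≡ 29/15 mod 53. 15⁻¹ ≡ 46 (mod 53), so λ ≡ 9.
  x = λ² - 40 - 2 = 81 - 42 ≡ 39; y = λ·(40 - 39) - 26 ≡ 36. → (39, 36)
3B = (39, 36).
Finally 3A + 3B:
(47, 0) + (39, 36). λ = (36 - 0)/(39 - 47) ≡ 36/45 mod 53. 45⁻¹ ≡ 33 (mod 53), so λ ≡ 22.
  x = λ² - 47 - 39 = 484 - 86 ≡ 27; y = λ·(47 - 27) - 0 ≡ 16. → (27, 16)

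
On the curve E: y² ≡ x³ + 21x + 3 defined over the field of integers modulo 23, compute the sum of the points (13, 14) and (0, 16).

(13, 14) + (0, 16). λ = (16 - 14)/(0 - 13) ≡ 2/10 mod 23. 10⁻¹ ≡ 7 (mod 23), so λ ≡ 14.
  x = λ² - 13 - 0 = 196 - 13 ≡ 22; y = λ·(13 - 22) - 14 ≡ 21. → (22, 21)

(22, 21)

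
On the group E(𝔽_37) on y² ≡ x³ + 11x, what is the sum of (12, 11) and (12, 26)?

O

The two points share x = 12 and their y-coordinates satisfy 11 + 26 ≡ 0 (mod 37), so they are inverses. Their sum is ∞.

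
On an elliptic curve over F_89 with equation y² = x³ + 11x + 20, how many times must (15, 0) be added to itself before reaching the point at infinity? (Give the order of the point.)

2P: (15, 0) + (15, 0): same x and y₁ ≡ -y₂, so the sum is the point at infinity.
2P = the point at infinity, so the order is 2.

2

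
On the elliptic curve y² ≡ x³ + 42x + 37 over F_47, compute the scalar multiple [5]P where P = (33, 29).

(15, 0)

Double-and-add on 5 = (101)₂. Start with P = (33, 29) for the leading 1-bit.
double: tangent at (33, 29): λ = (3·33² + 42)/(2·29) ≡ 19/11. 11⁻¹ ≡ 30 (mod 47), so λ ≡ 19·30 ≡ 6.
  x = λ² - 33 - 33 = 36 - 66 ≡ 17; y = λ·(33 - 17) - 29 ≡ 20. → (17, 20)
double: tangent at (17, 20): λ = (3·17² + 42)/(2·20) ≡ 16/40. 40⁻¹ ≡ 20 (mod 47), so λ ≡ 16·20 ≡ 38.
  x = λ² - 17 - 17 = 1444 - 34 ≡ 0; y = λ·(17 - 0) - 20 ≡ 15. → (0, 15)
add P: (0, 15) + (33, 29). λ = (29 - 15)/(33 - 0) ≡ 14/33 mod 47. 33⁻¹ ≡ 10 (mod 47), so λ ≡ 46.
  x = λ² - 0 - 33 = 2116 - 33 ≡ 15; y = λ·(0 - 15) - 15 ≡ 0. → (15, 0)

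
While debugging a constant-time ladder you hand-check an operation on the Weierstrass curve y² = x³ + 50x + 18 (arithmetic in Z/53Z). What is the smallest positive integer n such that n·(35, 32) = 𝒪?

2P: tangent at (35, 32): λ = (3·35² + 50)/(2·32) ≡ 15/11. 11⁻¹ ≡ 29 (mod 53) since 11·29 = 319 ≡ 1, so λ ≡ 15·29 ≡ 11.
  x = λ² - 35 - 35 = 121 - 70 ≡ 51; y = λ·(35 - 51) - 32 ≡ 4. → (51, 4)
3P: (51, 4) + (35, 32). λ = (32 - 4)/(35 - 51) ≡ 28/37 mod 53. 37⁻¹ ≡ 43 (mod 53) since 37·43 = 1591 ≡ 1, so λ ≡ 38.
  x = λ² - 51 - 35 = 1444 - 86 ≡ 33; y = λ·(51 - 33) - 4 ≡ 44. → (33, 44)
4P: (33, 44) + (35, 32). λ = (32 - 44)/(35 - 33) ≡ 41/2 mod 53. 2⁻¹ ≡ 27 (mod 53) since 2·27 = 54 ≡ 1, so λ ≡ 47.
  x = λ² - 33 - 35 = 2209 - 68 ≡ 21; y = λ·(33 - 21) - 44 ≡ 43. → (21, 43)
5P: (21, 43) + (35, 32). λ = (32 - 43)/(35 - 21) ≡ 42/14 mod 53. 14⁻¹ ≡ 19 (mod 53) since 14·19 = 266 ≡ 1, so λ ≡ 3.
  x = λ² - 21 - 35 = 9 - 56 ≡ 6; y = λ·(21 - 6) - 43 ≡ 2. → (6, 2)
6P: (6, 2) + (35, 32). λ = (32 - 2)/(35 - 6) ≡ 30/29 mod 53. 29⁻¹ ≡ 11 (mod 53) since 29·11 = 319 ≡ 1, so λ ≡ 12.
  x = λ² - 6 - 35 = 144 - 41 ≡ 50; y = λ·(6 - 50) - 2 ≡ 0. → (50, 0)
7P: (50, 0) + (35, 32). λ = (32 - 0)/(35 - 50) ≡ 32/38 mod 53. 38⁻¹ ≡ 7 (mod 53) since 38·7 = 266 ≡ 1, so λ ≡ 12.
  x = λ² - 50 - 35 = 144 - 85 ≡ 6; y = λ·(50 - 6) - 0 ≡ 51. → (6, 51)
8P: (6, 51) + (35, 32). λ = (32 - 51)/(35 - 6) ≡ 34/29 mod 53. 29⁻¹ ≡ 11 (mod 53), so λ ≡ 3.
  x = λ² - 6 - 35 = 9 - 41 ≡ 21; y = λ·(6 - 21) - 51 ≡ 10. → (21, 10)
9P: (21, 10) + (35, 32). λ = (32 - 10)/(35 - 21) ≡ 22/14 mod 53. 14⁻¹ ≡ 19 (mod 53), so λ ≡ 47.
  x = λ² - 21 - 35 = 2209 - 56 ≡ 33; y = λ·(21 - 33) - 10 ≡ 9. → (33, 9)
10P: (33, 9) + (35, 32). λ = (32 - 9)/(35 - 33) ≡ 23/2 mod 53. 2⁻¹ ≡ 27 (mod 53) since 2·27 = 54 ≡ 1, so λ ≡ 38.
  x = λ² - 33 - 35 = 1444 - 68 ≡ 51; y = λ·(33 - 51) - 9 ≡ 49. → (51, 49)
11P: (51, 49) + (35, 32). λ = (32 - 49)/(35 - 51) ≡ 36/37 mod 53. 37⁻¹ ≡ 43 (mod 53) since 37·43 = 1591 ≡ 1, so λ ≡ 11.
  x = λ² - 51 - 35 = 121 - 86 ≡ 35; y = λ·(51 - 35) - 49 ≡ 21. → (35, 21)
12P: (35, 21) + (35, 32): same x and y₁ ≡ -y₂, so the sum is 𝒪.
12P = 𝒪, so the order is 12.

12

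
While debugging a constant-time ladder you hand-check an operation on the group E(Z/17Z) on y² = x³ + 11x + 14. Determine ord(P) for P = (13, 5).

7

2P: tangent at (13, 5): λ = (3·13² + 11)/(2·5) ≡ 8/10. 10⁻¹ ≡ 12 (mod 17), so λ ≡ 8·12 ≡ 11.
  x = λ² - 13 - 13 = 121 - 26 ≡ 10; y = λ·(13 - 10) - 5 ≡ 11. → (10, 11)
3P: (10, 11) + (13, 5). λ = (5 - 11)/(13 - 10) ≡ 11/3 mod 17. 3⁻¹ ≡ 6 (mod 17), so λ ≡ 15.
  x = λ² - 10 - 13 = 225 - 23 ≡ 15; y = λ·(10 - 15) - 11 ≡ 16. → (15, 16)
4P: (15, 16) + (13, 5). λ = (5 - 16)/(13 - 15) ≡ 6/15 mod 17. 15⁻¹ ≡ 8 (mod 17), so λ ≡ 14.
  x = λ² - 15 - 13 = 196 - 28 ≡ 15; y = λ·(15 - 15) - 16 ≡ 1. → (15, 1)
5P: (15, 1) + (13, 5). λ = (5 - 1)/(13 - 15) ≡ 4/15 mod 17. 15⁻¹ ≡ 8 (mod 17) since 15·8 = 120 ≡ 1, so λ ≡ 15.
  x = λ² - 15 - 13 = 225 - 28 ≡ 10; y = λ·(15 - 10) - 1 ≡ 6. → (10, 6)
6P: (10, 6) + (13, 5). λ = (5 - 6)/(13 - 10) ≡ 16/3 mod 17. 3⁻¹ ≡ 6 (mod 17), so λ ≡ 11.
  x = λ² - 10 - 13 = 121 - 23 ≡ 13; y = λ·(10 - 13) - 6 ≡ 12. → (13, 12)
7P: (13, 12) + (13, 5): same x and y₁ ≡ -y₂, so the sum is O.
7P = O, so the order is 7.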